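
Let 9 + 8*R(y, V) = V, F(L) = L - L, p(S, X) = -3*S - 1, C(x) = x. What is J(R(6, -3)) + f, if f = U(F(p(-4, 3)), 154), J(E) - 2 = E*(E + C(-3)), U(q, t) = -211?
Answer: -809/4 ≈ -202.25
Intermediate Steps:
p(S, X) = -1 - 3*S
F(L) = 0
R(y, V) = -9/8 + V/8
J(E) = 2 + E*(-3 + E) (J(E) = 2 + E*(E - 3) = 2 + E*(-3 + E))
f = -211
J(R(6, -3)) + f = (2 + (-9/8 + (⅛)*(-3))² - 3*(-9/8 + (⅛)*(-3))) - 211 = (2 + (-9/8 - 3/8)² - 3*(-9/8 - 3/8)) - 211 = (2 + (-3/2)² - 3*(-3/2)) - 211 = (2 + 9/4 + 9/2) - 211 = 35/4 - 211 = -809/4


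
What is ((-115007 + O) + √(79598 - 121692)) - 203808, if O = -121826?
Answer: -440641 + I*√42094 ≈ -4.4064e+5 + 205.17*I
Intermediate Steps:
((-115007 + O) + √(79598 - 121692)) - 203808 = ((-115007 - 121826) + √(79598 - 121692)) - 203808 = (-236833 + √(-42094)) - 203808 = (-236833 + I*√42094) - 203808 = -440641 + I*√42094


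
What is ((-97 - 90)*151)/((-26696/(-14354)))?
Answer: -202656949/13348 ≈ -15183.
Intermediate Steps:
((-97 - 90)*151)/((-26696/(-14354))) = (-187*151)/((-26696*(-1/14354))) = -28237/13348/7177 = -28237*7177/13348 = -202656949/13348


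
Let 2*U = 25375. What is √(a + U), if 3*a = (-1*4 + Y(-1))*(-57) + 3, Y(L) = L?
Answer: √51134/2 ≈ 113.06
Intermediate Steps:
U = 25375/2 (U = (½)*25375 = 25375/2 ≈ 12688.)
a = 96 (a = ((-1*4 - 1)*(-57) + 3)/3 = ((-4 - 1)*(-57) + 3)/3 = (-5*(-57) + 3)/3 = (285 + 3)/3 = (⅓)*288 = 96)
√(a + U) = √(96 + 25375/2) = √(25567/2) = √51134/2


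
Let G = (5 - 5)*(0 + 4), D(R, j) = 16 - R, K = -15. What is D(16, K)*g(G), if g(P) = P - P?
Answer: 0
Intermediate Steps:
G = 0 (G = 0*4 = 0)
g(P) = 0
D(16, K)*g(G) = (16 - 1*16)*0 = (16 - 16)*0 = 0*0 = 0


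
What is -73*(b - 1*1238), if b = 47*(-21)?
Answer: 162425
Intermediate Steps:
b = -987
-73*(b - 1*1238) = -73*(-987 - 1*1238) = -73*(-987 - 1238) = -73*(-2225) = 162425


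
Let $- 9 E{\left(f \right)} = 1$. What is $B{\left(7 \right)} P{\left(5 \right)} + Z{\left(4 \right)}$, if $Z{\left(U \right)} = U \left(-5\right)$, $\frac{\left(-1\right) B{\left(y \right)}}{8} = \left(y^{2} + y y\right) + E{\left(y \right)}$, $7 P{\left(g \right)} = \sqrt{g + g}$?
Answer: $-20 - \frac{7048 \sqrt{10}}{63} \approx -373.77$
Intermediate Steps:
$E{\left(f \right)} = - \frac{1}{9}$ ($E{\left(f \right)} = \left(- \frac{1}{9}\right) 1 = - \frac{1}{9}$)
$P{\left(g \right)} = \frac{\sqrt{2} \sqrt{g}}{7}$ ($P{\left(g \right)} = \frac{\sqrt{g + g}}{7} = \frac{\sqrt{2 g}}{7} = \frac{\sqrt{2} \sqrt{g}}{7}$)
$B{\left(y \right)} = \frac{8}{9} - 16 y^{2}$ ($B{\left(y \right)} = - 8 \left(\left(y^{2} + y y\right) - \frac{1}{9}\right) = - 8 \left(\left(y^{2} + y^{2}\right) - \frac{1}{9}\right) = - 8 \left(2 y^{2} - \frac{1}{9}\right) = - 8 \left(- \frac{1}{9} + 2 y^{2}\right) = \frac{8}{9} - 16 y^{2}$)
$Z{\left(U \right)} = - 5 U$
$B{\left(7 \right)} P{\left(5 \right)} + Z{\left(4 \right)} = \left(\frac{8}{9} - 16 \cdot 7^{2}\right) \frac{\sqrt{2} \sqrt{5}}{7} - 20 = \left(\frac{8}{9} - 784\right) \frac{\sqrt{10}}{7} - 20 = - \frac{7048 \frac{\sqrt{10}}{7}}{9} - 20 = - \frac{7048 \sqrt{10}}{63} - 20 = -20 - \frac{7048 \sqrt{10}}{63}$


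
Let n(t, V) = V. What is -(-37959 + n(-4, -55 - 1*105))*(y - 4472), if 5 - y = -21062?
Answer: 632584805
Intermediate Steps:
y = 21067 (y = 5 - 1*(-21062) = 5 + 21062 = 21067)
-(-37959 + n(-4, -55 - 1*105))*(y - 4472) = -(-37959 + (-55 - 1*105))*(21067 - 4472) = -(-37959 + (-55 - 105))*16595 = -(-37959 - 160)*16595 = -(-38119)*16595 = -1*(-632584805) = 632584805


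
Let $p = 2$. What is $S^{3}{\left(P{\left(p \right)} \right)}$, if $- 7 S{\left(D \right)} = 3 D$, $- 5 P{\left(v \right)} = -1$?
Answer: $- \frac{27}{42875} \approx -0.00062974$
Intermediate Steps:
$P{\left(v \right)} = \frac{1}{5}$ ($P{\left(v \right)} = \left(- \frac{1}{5}\right) \left(-1\right) = \frac{1}{5}$)
$S{\left(D \right)} = - \frac{3 D}{7}$
$S^{3}{\left(P{\left(p \right)} \right)} = \left(\left(- \frac{3}{7}\right) \frac{1}{5}\right)^{3} = \left(- \frac{3}{35}\right)^{3} = - \frac{27}{42875}$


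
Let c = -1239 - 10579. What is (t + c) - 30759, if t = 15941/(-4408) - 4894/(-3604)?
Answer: -8900427551/209032 ≈ -42579.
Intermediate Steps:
c = -11818
t = -472087/209032 (t = 15941*(-1/4408) - 4894*(-1/3604) = -839/232 + 2447/1802 = -472087/209032 ≈ -2.2584)
(t + c) - 30759 = (-472087/209032 - 11818) - 30759 = -2470812263/209032 - 30759 = -8900427551/209032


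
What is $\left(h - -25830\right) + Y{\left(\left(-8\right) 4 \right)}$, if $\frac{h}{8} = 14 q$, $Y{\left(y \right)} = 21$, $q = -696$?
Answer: $-52101$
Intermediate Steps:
$h = -77952$ ($h = 8 \cdot 14 \left(-696\right) = 8 \left(-9744\right) = -77952$)
$\left(h - -25830\right) + Y{\left(\left(-8\right) 4 \right)} = \left(-77952 - -25830\right) + 21 = \left(-77952 + 25830\right) + 21 = -52122 + 21 = -52101$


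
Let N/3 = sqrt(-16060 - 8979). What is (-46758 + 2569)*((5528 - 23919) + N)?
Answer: 812679899 - 927969*I*sqrt(511) ≈ 8.1268e+8 - 2.0977e+7*I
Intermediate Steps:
N = 21*I*sqrt(511) (N = 3*sqrt(-16060 - 8979) = 3*sqrt(-25039) = 3*(7*I*sqrt(511)) = 21*I*sqrt(511) ≈ 474.71*I)
(-46758 + 2569)*((5528 - 23919) + N) = (-46758 + 2569)*((5528 - 23919) + 21*I*sqrt(511)) = -44189*(-18391 + 21*I*sqrt(511)) = 812679899 - 927969*I*sqrt(511)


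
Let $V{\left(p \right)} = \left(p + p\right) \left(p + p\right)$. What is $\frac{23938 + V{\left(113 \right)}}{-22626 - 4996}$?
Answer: $- \frac{37507}{13811} \approx -2.7157$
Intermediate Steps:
$V{\left(p \right)} = 4 p^{2}$ ($V{\left(p \right)} = 2 p 2 p = 4 p^{2}$)
$\frac{23938 + V{\left(113 \right)}}{-22626 - 4996} = \frac{23938 + 4 \cdot 113^{2}}{-22626 - 4996} = \frac{23938 + 4 \cdot 12769}{-27622} = \left(23938 + 51076\right) \left(- \frac{1}{27622}\right) = 75014 \left(- \frac{1}{27622}\right) = - \frac{37507}{13811}$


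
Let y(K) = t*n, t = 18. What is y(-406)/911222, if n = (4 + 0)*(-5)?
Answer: -180/455611 ≈ -0.00039507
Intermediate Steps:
n = -20 (n = 4*(-5) = -20)
y(K) = -360 (y(K) = 18*(-20) = -360)
y(-406)/911222 = -360/911222 = -360*1/911222 = -180/455611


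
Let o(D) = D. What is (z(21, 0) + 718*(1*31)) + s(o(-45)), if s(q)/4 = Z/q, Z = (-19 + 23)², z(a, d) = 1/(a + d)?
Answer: 7010837/315 ≈ 22257.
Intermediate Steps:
Z = 16 (Z = 4² = 16)
s(q) = 64/q (s(q) = 4*(16/q) = 64/q)
(z(21, 0) + 718*(1*31)) + s(o(-45)) = (1/(21 + 0) + 718*(1*31)) + 64/(-45) = (1/21 + 718*31) + 64*(-1/45) = (1/21 + 22258) - 64/45 = 467419/21 - 64/45 = 7010837/315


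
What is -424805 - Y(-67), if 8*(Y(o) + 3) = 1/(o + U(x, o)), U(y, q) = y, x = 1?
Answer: -224295455/528 ≈ -4.2480e+5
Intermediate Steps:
Y(o) = -3 + 1/(8*(1 + o)) (Y(o) = -3 + 1/(8*(o + 1)) = -3 + 1/(8*(1 + o)))
-424805 - Y(-67) = -424805 - (-23 - 24*(-67))/(8*(1 - 67)) = -424805 - (-23 + 1608)/(8*(-66)) = -424805 - (-1)*1585/(8*66) = -424805 - 1*(-1585/528) = -424805 + 1585/528 = -224295455/528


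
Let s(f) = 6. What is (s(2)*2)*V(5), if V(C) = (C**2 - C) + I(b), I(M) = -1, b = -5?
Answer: 228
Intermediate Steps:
V(C) = -1 + C**2 - C (V(C) = (C**2 - C) - 1 = -1 + C**2 - C)
(s(2)*2)*V(5) = (6*2)*(-1 + 5**2 - 1*5) = 12*(-1 + 25 - 5) = 12*19 = 228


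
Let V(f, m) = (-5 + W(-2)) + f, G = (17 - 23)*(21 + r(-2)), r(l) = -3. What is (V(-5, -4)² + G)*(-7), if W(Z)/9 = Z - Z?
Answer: 56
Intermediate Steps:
W(Z) = 0 (W(Z) = 9*(Z - Z) = 9*0 = 0)
G = -108 (G = (17 - 23)*(21 - 3) = -6*18 = -108)
V(f, m) = -5 + f (V(f, m) = (-5 + 0) + f = -5 + f)
(V(-5, -4)² + G)*(-7) = ((-5 - 5)² - 108)*(-7) = ((-10)² - 108)*(-7) = (100 - 108)*(-7) = -8*(-7) = 56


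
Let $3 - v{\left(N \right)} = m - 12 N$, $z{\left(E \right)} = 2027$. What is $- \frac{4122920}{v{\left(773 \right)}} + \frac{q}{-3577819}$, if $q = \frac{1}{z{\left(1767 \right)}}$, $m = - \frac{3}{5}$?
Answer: $- \frac{74751004209448099}{168244695182487} \approx -444.3$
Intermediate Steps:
$m = - \frac{3}{5}$ ($m = \left(-3\right) \frac{1}{5} = - \frac{3}{5} \approx -0.6$)
$v{\left(N \right)} = \frac{18}{5} + 12 N$ ($v{\left(N \right)} = 3 - \left(- \frac{3}{5} - 12 N\right) = 3 + \left(\frac{3}{5} + 12 N\right) = \frac{18}{5} + 12 N$)
$q = \frac{1}{2027} \approx 0.00049334$
$- \frac{4122920}{v{\left(773 \right)}} + \frac{q}{-3577819} = - \frac{4122920}{\frac{18}{5} + 12 \cdot 773} + \frac{1}{2027 \left(-3577819\right)} = - \frac{4122920}{\frac{18}{5} + 9276} + \frac{1}{2027} \left(- \frac{1}{3577819}\right) = - \frac{4122920}{\frac{46398}{5}} - \frac{1}{7252239113} = \left(-4122920\right) \frac{5}{46398} - \frac{1}{7252239113} = - \frac{10307300}{23199} - \frac{1}{7252239113} = - \frac{74751004209448099}{168244695182487}$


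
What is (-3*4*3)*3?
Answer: -108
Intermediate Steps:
(-3*4*3)*3 = -12*3*3 = -36*3 = -108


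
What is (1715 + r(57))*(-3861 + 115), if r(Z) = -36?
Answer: -6289534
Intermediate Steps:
(1715 + r(57))*(-3861 + 115) = (1715 - 36)*(-3861 + 115) = 1679*(-3746) = -6289534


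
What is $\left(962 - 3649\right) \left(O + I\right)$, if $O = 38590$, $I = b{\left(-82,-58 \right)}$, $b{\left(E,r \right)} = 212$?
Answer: $-104260974$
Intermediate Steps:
$I = 212$
$\left(962 - 3649\right) \left(O + I\right) = \left(962 - 3649\right) \left(38590 + 212\right) = \left(-2687\right) 38802 = -104260974$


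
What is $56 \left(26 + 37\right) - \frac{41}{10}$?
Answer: $\frac{35239}{10} \approx 3523.9$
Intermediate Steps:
$56 \left(26 + 37\right) - \frac{41}{10} = 56 \cdot 63 - \frac{41}{10} = 3528 - \frac{41}{10} = \frac{35239}{10}$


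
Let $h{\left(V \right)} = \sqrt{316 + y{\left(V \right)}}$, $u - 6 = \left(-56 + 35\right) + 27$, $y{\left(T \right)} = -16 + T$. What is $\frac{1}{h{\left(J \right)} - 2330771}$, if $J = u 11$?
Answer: $- \frac{2330771}{5432493454009} - \frac{12 \sqrt{3}}{5432493454009} \approx -4.2905 \cdot 10^{-7}$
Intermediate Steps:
$u = 12$ ($u = 6 + \left(\left(-56 + 35\right) + 27\right) = 6 + \left(-21 + 27\right) = 6 + 6 = 12$)
$J = 132$ ($J = 12 \cdot 11 = 132$)
$h{\left(V \right)} = \sqrt{300 + V}$ ($h{\left(V \right)} = \sqrt{316 + \left(-16 + V\right)} = \sqrt{300 + V}$)
$\frac{1}{h{\left(J \right)} - 2330771} = \frac{1}{\sqrt{300 + 132} - 2330771} = \frac{1}{\sqrt{432} - 2330771} = \frac{1}{12 \sqrt{3} - 2330771} = \frac{1}{-2330771 + 12 \sqrt{3}}$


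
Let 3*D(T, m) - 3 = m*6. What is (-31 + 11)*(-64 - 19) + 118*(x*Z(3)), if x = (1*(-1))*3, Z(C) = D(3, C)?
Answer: -818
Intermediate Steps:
D(T, m) = 1 + 2*m (D(T, m) = 1 + (m*6)/3 = 1 + (6*m)/3 = 1 + 2*m)
Z(C) = 1 + 2*C
x = -3 (x = -1*3 = -3)
(-31 + 11)*(-64 - 19) + 118*(x*Z(3)) = (-31 + 11)*(-64 - 19) + 118*(-3*(1 + 2*3)) = -20*(-83) + 118*(-3*(1 + 6)) = 1660 + 118*(-3*7) = 1660 + 118*(-21) = 1660 - 2478 = -818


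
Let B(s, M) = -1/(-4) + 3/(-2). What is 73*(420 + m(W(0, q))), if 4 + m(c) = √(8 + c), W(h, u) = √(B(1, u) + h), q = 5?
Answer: 30368 + 73*√(32 + 2*I*√5)/2 ≈ 30575.0 + 14.393*I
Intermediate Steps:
B(s, M) = -5/4 (B(s, M) = -1*(-¼) + 3*(-½) = ¼ - 3/2 = -5/4)
W(h, u) = √(-5/4 + h)
m(c) = -4 + √(8 + c)
73*(420 + m(W(0, q))) = 73*(420 + (-4 + √(8 + √(-5 + 4*0)/2))) = 73*(420 + (-4 + √(8 + √(-5 + 0)/2))) = 73*(420 + (-4 + √(8 + √(-5)/2))) = 73*(420 + (-4 + √(8 + (I*√5)/2))) = 73*(420 + (-4 + √(8 + I*√5/2))) = 73*(416 + √(8 + I*√5/2)) = 30368 + 73*√(8 + I*√5/2)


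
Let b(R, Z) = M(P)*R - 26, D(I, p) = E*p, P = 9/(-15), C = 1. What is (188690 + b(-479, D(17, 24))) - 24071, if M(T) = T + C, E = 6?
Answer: 822007/5 ≈ 1.6440e+5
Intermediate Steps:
P = -⅗ (P = 9*(-1/15) = -⅗ ≈ -0.60000)
M(T) = 1 + T (M(T) = T + 1 = 1 + T)
D(I, p) = 6*p
b(R, Z) = -26 + 2*R/5 (b(R, Z) = (1 - ⅗)*R - 26 = 2*R/5 - 26 = -26 + 2*R/5)
(188690 + b(-479, D(17, 24))) - 24071 = (188690 + (-26 + (⅖)*(-479))) - 24071 = (188690 + (-26 - 958/5)) - 24071 = (188690 - 1088/5) - 24071 = 942362/5 - 24071 = 822007/5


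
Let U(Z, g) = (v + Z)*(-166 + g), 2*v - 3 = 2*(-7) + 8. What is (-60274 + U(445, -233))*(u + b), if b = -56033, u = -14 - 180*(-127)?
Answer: 15745937207/2 ≈ 7.8730e+9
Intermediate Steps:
u = 22846 (u = -14 + 22860 = 22846)
v = -3/2 (v = 3/2 + (2*(-7) + 8)/2 = 3/2 + (-14 + 8)/2 = 3/2 + (1/2)*(-6) = 3/2 - 3 = -3/2 ≈ -1.5000)
U(Z, g) = (-166 + g)*(-3/2 + Z) (U(Z, g) = (-3/2 + Z)*(-166 + g) = (-166 + g)*(-3/2 + Z))
(-60274 + U(445, -233))*(u + b) = (-60274 + (249 - 166*445 - 3/2*(-233) + 445*(-233)))*(22846 - 56033) = (-60274 + (249 - 73870 + 699/2 - 103685))*(-33187) = (-60274 - 353913/2)*(-33187) = -474461/2*(-33187) = 15745937207/2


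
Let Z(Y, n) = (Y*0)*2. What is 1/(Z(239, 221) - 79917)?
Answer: -1/79917 ≈ -1.2513e-5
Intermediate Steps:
Z(Y, n) = 0 (Z(Y, n) = 0*2 = 0)
1/(Z(239, 221) - 79917) = 1/(0 - 79917) = 1/(-79917) = -1/79917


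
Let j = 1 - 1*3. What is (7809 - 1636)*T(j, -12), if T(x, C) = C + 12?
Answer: 0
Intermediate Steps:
j = -2 (j = 1 - 3 = -2)
T(x, C) = 12 + C
(7809 - 1636)*T(j, -12) = (7809 - 1636)*(12 - 12) = 6173*0 = 0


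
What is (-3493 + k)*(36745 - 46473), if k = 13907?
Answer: -101307392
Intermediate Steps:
(-3493 + k)*(36745 - 46473) = (-3493 + 13907)*(36745 - 46473) = 10414*(-9728) = -101307392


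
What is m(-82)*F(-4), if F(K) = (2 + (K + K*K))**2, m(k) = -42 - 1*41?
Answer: -16268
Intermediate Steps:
m(k) = -83 (m(k) = -42 - 41 = -83)
F(K) = (2 + K + K**2)**2 (F(K) = (2 + (K + K**2))**2 = (2 + K + K**2)**2)
m(-82)*F(-4) = -83*(2 - 4 + (-4)**2)**2 = -83*(2 - 4 + 16)**2 = -83*14**2 = -83*196 = -16268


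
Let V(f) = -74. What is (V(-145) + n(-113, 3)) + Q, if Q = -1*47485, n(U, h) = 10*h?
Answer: -47529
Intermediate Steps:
Q = -47485
(V(-145) + n(-113, 3)) + Q = (-74 + 10*3) - 47485 = (-74 + 30) - 47485 = -44 - 47485 = -47529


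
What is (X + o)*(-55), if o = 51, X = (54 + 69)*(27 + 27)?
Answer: -368115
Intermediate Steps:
X = 6642 (X = 123*54 = 6642)
(X + o)*(-55) = (6642 + 51)*(-55) = 6693*(-55) = -368115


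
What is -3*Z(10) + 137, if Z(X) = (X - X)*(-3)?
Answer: 137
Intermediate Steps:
Z(X) = 0 (Z(X) = 0*(-3) = 0)
-3*Z(10) + 137 = -3*0 + 137 = 0 + 137 = 137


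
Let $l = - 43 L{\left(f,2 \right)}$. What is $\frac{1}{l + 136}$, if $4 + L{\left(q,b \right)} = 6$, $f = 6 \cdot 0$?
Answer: $\frac{1}{50} \approx 0.02$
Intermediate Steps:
$f = 0$
$L{\left(q,b \right)} = 2$ ($L{\left(q,b \right)} = -4 + 6 = 2$)
$l = -86$ ($l = \left(-43\right) 2 = -86$)
$\frac{1}{l + 136} = \frac{1}{-86 + 136} = \frac{1}{50}$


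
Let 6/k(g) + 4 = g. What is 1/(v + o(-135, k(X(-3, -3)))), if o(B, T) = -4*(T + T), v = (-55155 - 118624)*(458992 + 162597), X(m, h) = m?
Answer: -7/756133803769 ≈ -9.2576e-12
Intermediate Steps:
k(g) = 6/(-4 + g)
v = -108019114831 (v = -173779*621589 = -108019114831)
o(B, T) = -8*T
1/(v + o(-135, k(X(-3, -3)))) = 1/(-108019114831 - 48/(-4 - 3)) = 1/(-108019114831 - 48/(-7)) = 1/(-108019114831 - 48*(-1)/7) = 1/(-108019114831 - 8*(-6/7)) = 1/(-108019114831 + 48/7) = 1/(-756133803769/7) = -7/756133803769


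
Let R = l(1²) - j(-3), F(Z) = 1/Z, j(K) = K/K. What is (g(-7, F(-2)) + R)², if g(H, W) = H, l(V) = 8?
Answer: 0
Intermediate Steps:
j(K) = 1
R = 7 (R = 8 - 1*1 = 8 - 1 = 7)
(g(-7, F(-2)) + R)² = (-7 + 7)² = 0² = 0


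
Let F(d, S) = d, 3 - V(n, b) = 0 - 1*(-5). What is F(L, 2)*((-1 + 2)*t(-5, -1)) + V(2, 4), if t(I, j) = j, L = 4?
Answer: -6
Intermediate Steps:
V(n, b) = -2 (V(n, b) = 3 - (0 - 1*(-5)) = 3 - (0 + 5) = 3 - 1*5 = 3 - 5 = -2)
F(L, 2)*((-1 + 2)*t(-5, -1)) + V(2, 4) = 4*((-1 + 2)*(-1)) - 2 = 4*(1*(-1)) - 2 = 4*(-1) - 2 = -4 - 2 = -6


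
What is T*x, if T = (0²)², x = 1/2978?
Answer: 0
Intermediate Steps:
x = 1/2978 ≈ 0.00033580
T = 0 (T = 0² = 0)
T*x = 0*(1/2978) = 0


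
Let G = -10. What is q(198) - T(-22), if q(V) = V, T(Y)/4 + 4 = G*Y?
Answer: -666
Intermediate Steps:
T(Y) = -16 - 40*Y (T(Y) = -16 + 4*(-10*Y) = -16 - 40*Y)
q(198) - T(-22) = 198 - (-16 - 40*(-22)) = 198 - (-16 + 880) = 198 - 1*864 = 198 - 864 = -666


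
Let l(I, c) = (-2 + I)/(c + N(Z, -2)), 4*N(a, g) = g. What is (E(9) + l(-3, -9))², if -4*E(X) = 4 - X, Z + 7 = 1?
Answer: 18225/5776 ≈ 3.1553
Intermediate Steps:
Z = -6 (Z = -7 + 1 = -6)
E(X) = -1 + X/4 (E(X) = -(4 - X)/4 = -1 + X/4)
N(a, g) = g/4
l(I, c) = (-2 + I)/(-½ + c) (l(I, c) = (-2 + I)/(c + (¼)*(-2)) = (-2 + I)/(c - ½) = (-2 + I)/(-½ + c))
(E(9) + l(-3, -9))² = ((-1 + (¼)*9) + 2*(-2 - 3)/(-1 + 2*(-9)))² = ((-1 + 9/4) + 2*(-5)/(-1 - 18))² = (5/4 + 2*(-5)/(-19))² = (5/4 + 2*(-1/19)*(-5))² = (5/4 + 10/19)² = (135/76)² = 18225/5776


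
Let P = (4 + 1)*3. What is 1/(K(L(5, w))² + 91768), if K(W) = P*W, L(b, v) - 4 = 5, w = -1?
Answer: 1/109993 ≈ 9.0915e-6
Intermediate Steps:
P = 15 (P = 5*3 = 15)
L(b, v) = 9 (L(b, v) = 4 + 5 = 9)
K(W) = 15*W
1/(K(L(5, w))² + 91768) = 1/((15*9)² + 91768) = 1/(135² + 91768) = 1/(18225 + 91768) = 1/109993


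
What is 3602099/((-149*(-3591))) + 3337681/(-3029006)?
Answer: 9124923225415/1620696921354 ≈ 5.6302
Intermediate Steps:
3602099/((-149*(-3591))) + 3337681/(-3029006) = 3602099/535059 + 3337681*(-1/3029006) = 3602099*(1/535059) - 3337681/3029006 = 3602099/535059 - 3337681/3029006 = 9124923225415/1620696921354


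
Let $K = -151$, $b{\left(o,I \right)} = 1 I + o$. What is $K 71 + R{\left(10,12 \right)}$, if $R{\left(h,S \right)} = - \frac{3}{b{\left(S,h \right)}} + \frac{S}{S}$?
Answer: $- \frac{235843}{22} \approx -10720.0$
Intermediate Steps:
$b{\left(o,I \right)} = I + o$
$R{\left(h,S \right)} = 1 - \frac{3}{S + h}$ ($R{\left(h,S \right)} = - \frac{3}{h + S} + \frac{S}{S} = - \frac{3}{S + h} + 1 = 1 - \frac{3}{S + h}$)
$K 71 + R{\left(10,12 \right)} = \left(-151\right) 71 + \frac{-3 + 12 + 10}{12 + 10} = -10721 + \frac{1}{22} \cdot 19 = -10721 + \frac{19}{22} = - \frac{235843}{22}$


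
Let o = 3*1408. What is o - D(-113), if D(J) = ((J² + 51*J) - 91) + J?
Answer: -2578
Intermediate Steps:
D(J) = -91 + J² + 52*J (D(J) = (-91 + J² + 51*J) + J = -91 + J² + 52*J)
o = 4224
o - D(-113) = 4224 - (-91 + (-113)² + 52*(-113)) = 4224 - (-91 + 12769 - 5876) = 4224 - 1*6802 = 4224 - 6802 = -2578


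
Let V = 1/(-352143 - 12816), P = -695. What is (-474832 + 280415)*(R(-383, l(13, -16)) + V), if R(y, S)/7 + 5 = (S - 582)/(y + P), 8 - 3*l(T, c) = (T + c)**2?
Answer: 48732047876363/8029098 ≈ 6.0694e+6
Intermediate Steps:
l(T, c) = 8/3 - (T + c)**2/3
V = -1/364959 (V = 1/(-364959) = -1/364959 ≈ -2.7400e-6)
R(y, S) = -35 + 7*(-582 + S)/(-695 + y) (R(y, S) = -35 + 7*((S - 582)/(y - 695)) = -35 + 7*((-582 + S)/(-695 + y)) = -35 + 7*(-582 + S)/(-695 + y))
(-474832 + 280415)*(R(-383, l(13, -16)) + V) = (-474832 + 280415)*(7*(2893 + (8/3 - (13 - 16)**2/3) - 5*(-383))/(-695 - 383) - 1/364959) = -194417*(7*(2893 + (8/3 - 1/3*(-3)**2) + 1915)/(-1078) - 1/364959) = -194417*(7*(-1/1078)*(2893 + (8/3 - 1/3*9) + 1915) - 1/364959) = -194417*(7*(-1/1078)*(2893 + (8/3 - 3) + 1915) - 1/364959) = -194417*(7*(-1/1078)*(2893 - 1/3 + 1915) - 1/364959) = -194417*(7*(-1/1078)*(14423/3) - 1/364959) = -194417*(-14423/462 - 1/364959) = -194417*(-250657339/8029098) = 48732047876363/8029098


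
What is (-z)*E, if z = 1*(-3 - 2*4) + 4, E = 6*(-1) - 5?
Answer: -77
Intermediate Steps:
E = -11 (E = -6 - 5 = -11)
z = -7 (z = 1*(-3 - 8) + 4 = 1*(-11) + 4 = -11 + 4 = -7)
(-z)*E = -1*(-7)*(-11) = 7*(-11) = -77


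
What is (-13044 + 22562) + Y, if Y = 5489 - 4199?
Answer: 10808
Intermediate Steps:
Y = 1290
(-13044 + 22562) + Y = (-13044 + 22562) + 1290 = 9518 + 1290 = 10808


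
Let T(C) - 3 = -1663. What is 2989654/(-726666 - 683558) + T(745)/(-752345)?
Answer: -224691026679/106097497528 ≈ -2.1178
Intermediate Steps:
T(C) = -1660 (T(C) = 3 - 1663 = -1660)
2989654/(-726666 - 683558) + T(745)/(-752345) = 2989654/(-726666 - 683558) - 1660/(-752345) = 2989654/(-1410224) - 1660*(-1/752345) = 2989654*(-1/1410224) + 332/150469 = -1494827/705112 + 332/150469 = -224691026679/106097497528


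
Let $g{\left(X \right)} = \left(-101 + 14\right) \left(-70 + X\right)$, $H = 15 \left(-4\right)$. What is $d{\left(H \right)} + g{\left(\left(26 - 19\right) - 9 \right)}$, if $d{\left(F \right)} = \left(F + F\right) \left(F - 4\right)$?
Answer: $13944$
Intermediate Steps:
$H = -60$
$d{\left(F \right)} = 2 F \left(-4 + F\right)$
$g{\left(X \right)} = 6090 - 87 X$ ($g{\left(X \right)} = - 87 \left(-70 + X\right) = 6090 - 87 X$)
$d{\left(H \right)} + g{\left(\left(26 - 19\right) - 9 \right)} = 2 \left(-60\right) \left(-4 - 60\right) + \left(6090 - 87 \left(\left(26 - 19\right) - 9\right)\right) = 2 \left(-60\right) \left(-64\right) + \left(6090 - 87 \left(7 - 9\right)\right) = 7680 + \left(6090 - -174\right) = 7680 + \left(6090 + 174\right) = 7680 + 6264 = 13944$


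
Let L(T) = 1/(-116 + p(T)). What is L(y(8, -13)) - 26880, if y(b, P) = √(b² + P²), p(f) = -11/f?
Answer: -84272240788/3135127 + 11*√233/3135127 ≈ -26880.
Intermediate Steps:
y(b, P) = √(P² + b²)
L(T) = 1/(-116 - 11/T)
L(y(8, -13)) - 26880 = -√((-13)² + 8²)/(11 + 116*√((-13)² + 8²)) - 26880 = -√(169 + 64)/(11 + 116*√(169 + 64)) - 26880 = -√233/(11 + 116*√233) - 26880 = -26880 - √233/(11 + 116*√233)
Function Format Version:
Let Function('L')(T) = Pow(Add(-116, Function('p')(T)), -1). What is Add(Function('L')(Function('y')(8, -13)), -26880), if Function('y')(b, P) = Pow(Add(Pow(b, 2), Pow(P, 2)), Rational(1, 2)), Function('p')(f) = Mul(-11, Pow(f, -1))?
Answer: Add(Rational(-84272240788, 3135127), Mul(Rational(11, 3135127), Pow(233, Rational(1, 2)))) ≈ -26880.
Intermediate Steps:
Function('y')(b, P) = Pow(Add(Pow(P, 2), Pow(b, 2)), Rational(1, 2))
Function('L')(T) = Pow(Add(-116, Mul(-11, Pow(T, -1))), -1)
Add(Function('L')(Function('y')(8, -13)), -26880) = Add(Mul(-1, Pow(Add(Pow(-13, 2), Pow(8, 2)), Rational(1, 2)), Pow(Add(11, Mul(116, Pow(Add(Pow(-13, 2), Pow(8, 2)), Rational(1, 2)))), -1)), -26880) = Add(Mul(-1, Pow(Add(169, 64), Rational(1, 2)), Pow(Add(11, Mul(116, Pow(Add(169, 64), Rational(1, 2)))), -1)), -26880) = Add(Mul(-1, Pow(233, Rational(1, 2)), Pow(Add(11, Mul(116, Pow(233, Rational(1, 2)))), -1)), -26880) = Add(-26880, Mul(-1, Pow(233, Rational(1, 2)), Pow(Add(11, Mul(116, Pow(233, Rational(1, 2)))), -1)))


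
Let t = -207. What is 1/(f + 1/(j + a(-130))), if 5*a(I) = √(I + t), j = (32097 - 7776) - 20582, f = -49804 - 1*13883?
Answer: (-√337 + 18695*I)/(-1190628460*I + 63687*√337) ≈ -1.5702e-5 + 5.5511e-17*I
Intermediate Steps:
f = -63687 (f = -49804 - 13883 = -63687)
j = 3739 (j = 24321 - 20582 = 3739)
a(I) = √(-207 + I)/5 (a(I) = √(I - 207)/5 = √(-207 + I)/5)
1/(f + 1/(j + a(-130))) = 1/(-63687 + 1/(3739 + √(-207 - 130)/5)) = 1/(-63687 + 1/(3739 + √(-337)/5)) = 1/(-63687 + 1/(3739 + (I*√337)/5)) = 1/(-63687 + 1/(3739 + I*√337/5))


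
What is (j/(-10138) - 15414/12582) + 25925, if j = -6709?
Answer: 551137606301/21259386 ≈ 25924.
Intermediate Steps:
(j/(-10138) - 15414/12582) + 25925 = (-6709/(-10138) - 15414/12582) + 25925 = (-6709*(-1/10138) - 15414*1/12582) + 25925 = (6709/10138 - 2569/2097) + 25925 = -11975749/21259386 + 25925 = 551137606301/21259386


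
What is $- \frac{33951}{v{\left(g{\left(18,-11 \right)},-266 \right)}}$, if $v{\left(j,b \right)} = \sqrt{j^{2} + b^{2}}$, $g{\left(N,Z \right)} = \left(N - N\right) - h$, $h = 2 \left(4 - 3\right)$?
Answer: $- \frac{33951 \sqrt{17690}}{35380} \approx -127.63$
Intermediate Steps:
$h = 2$ ($h = 2 \cdot 1 = 2$)
$g{\left(N,Z \right)} = -2$ ($g{\left(N,Z \right)} = \left(N - N\right) - 2 = 0 - 2 = -2$)
$v{\left(j,b \right)} = \sqrt{b^{2} + j^{2}}$
$- \frac{33951}{v{\left(g{\left(18,-11 \right)},-266 \right)}} = - \frac{33951}{\sqrt{\left(-266\right)^{2} + \left(-2\right)^{2}}} = - \frac{33951}{\sqrt{70756 + 4}} = - \frac{33951}{\sqrt{70760}} = - \frac{33951}{2 \sqrt{17690}} = - 33951 \frac{\sqrt{17690}}{35380} = - \frac{33951 \sqrt{17690}}{35380}$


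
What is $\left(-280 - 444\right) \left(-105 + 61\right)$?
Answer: $31856$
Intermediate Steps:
$\left(-280 - 444\right) \left(-105 + 61\right) = \left(-724\right) \left(-44\right) = 31856$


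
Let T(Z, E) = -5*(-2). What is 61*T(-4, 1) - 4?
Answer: 606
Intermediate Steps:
T(Z, E) = 10
61*T(-4, 1) - 4 = 61*10 - 4 = 610 - 4 = 606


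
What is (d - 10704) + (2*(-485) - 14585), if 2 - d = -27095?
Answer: 838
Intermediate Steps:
d = 27097 (d = 2 - 1*(-27095) = 2 + 27095 = 27097)
(d - 10704) + (2*(-485) - 14585) = (27097 - 10704) + (2*(-485) - 14585) = 16393 + (-970 - 14585) = 16393 - 15555 = 838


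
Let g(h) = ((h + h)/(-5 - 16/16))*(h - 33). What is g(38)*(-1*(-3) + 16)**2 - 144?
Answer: -69022/3 ≈ -23007.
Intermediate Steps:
g(h) = -h*(-33 + h)/3 (g(h) = ((2*h)/(-5 - 16*1/16))*(-33 + h) = ((2*h)/(-5 - 1))*(-33 + h) = ((2*h)/(-6))*(-33 + h) = ((2*h)*(-1/6))*(-33 + h) = (-h/3)*(-33 + h) = -h*(-33 + h)/3)
g(38)*(-1*(-3) + 16)**2 - 144 = ((1/3)*38*(33 - 1*38))*(-1*(-3) + 16)**2 - 144 = ((1/3)*38*(33 - 38))*(3 + 16)**2 - 144 = ((1/3)*38*(-5))*19**2 - 144 = -190/3*361 - 144 = -68590/3 - 144 = -69022/3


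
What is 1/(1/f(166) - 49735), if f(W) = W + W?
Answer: -332/16512019 ≈ -2.0107e-5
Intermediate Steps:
f(W) = 2*W
1/(1/f(166) - 49735) = 1/(1/(2*166) - 49735) = 1/(1/332 - 49735) = 1/(-16512019/332) = -332/16512019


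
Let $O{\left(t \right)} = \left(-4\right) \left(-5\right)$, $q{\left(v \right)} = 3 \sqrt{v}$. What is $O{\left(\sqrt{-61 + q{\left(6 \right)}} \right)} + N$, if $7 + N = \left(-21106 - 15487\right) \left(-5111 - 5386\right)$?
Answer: $384116734$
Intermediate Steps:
$N = 384116714$ ($N = -7 + \left(-21106 - 15487\right) \left(-5111 - 5386\right) = -7 - -384116721 = -7 + 384116721 = 384116714$)
$O{\left(t \right)} = 20$
$O{\left(\sqrt{-61 + q{\left(6 \right)}} \right)} + N = 20 + 384116714 = 384116734$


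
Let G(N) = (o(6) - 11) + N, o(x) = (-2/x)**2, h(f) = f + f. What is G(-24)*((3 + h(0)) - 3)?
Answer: 0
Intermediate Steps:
h(f) = 2*f
o(x) = 4/x**2
G(N) = -98/9 + N (G(N) = (4/6**2 - 11) + N = (4*(1/36) - 11) + N = (1/9 - 11) + N = -98/9 + N)
G(-24)*((3 + h(0)) - 3) = (-98/9 - 24)*((3 + 2*0) - 3) = -314*((3 + 0) - 3)/9 = -314*(3 - 3)/9 = -314/9*0 = 0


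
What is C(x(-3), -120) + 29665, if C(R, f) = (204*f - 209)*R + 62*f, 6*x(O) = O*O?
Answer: -29617/2 ≈ -14809.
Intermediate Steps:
x(O) = O²/6 (x(O) = (O*O)/6 = O²/6)
C(R, f) = 62*f + R*(-209 + 204*f) (C(R, f) = (-209 + 204*f)*R + 62*f = R*(-209 + 204*f) + 62*f = 62*f + R*(-209 + 204*f))
C(x(-3), -120) + 29665 = (-209*(-3)²/6 + 62*(-120) + 204*((⅙)*(-3)²)*(-120)) + 29665 = (-209*9/6 - 7440 + 204*((⅙)*9)*(-120)) + 29665 = (-209*3/2 - 7440 + 204*(3/2)*(-120)) + 29665 = (-627/2 - 7440 - 36720) + 29665 = -88947/2 + 29665 = -29617/2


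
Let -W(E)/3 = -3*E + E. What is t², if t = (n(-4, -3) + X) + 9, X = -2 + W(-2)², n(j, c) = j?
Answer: 21609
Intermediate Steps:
W(E) = 6*E (W(E) = -3*(-3*E + E) = -(-6)*E = 6*E)
X = 142 (X = -2 + (6*(-2))² = -2 + (-12)² = -2 + 144 = 142)
t = 147 (t = (-4 + 142) + 9 = 138 + 9 = 147)
t² = 147² = 21609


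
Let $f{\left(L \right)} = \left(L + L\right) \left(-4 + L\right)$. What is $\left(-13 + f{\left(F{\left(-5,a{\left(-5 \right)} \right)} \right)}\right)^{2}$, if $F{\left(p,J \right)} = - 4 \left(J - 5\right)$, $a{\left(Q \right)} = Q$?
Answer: $8219689$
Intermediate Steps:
$F{\left(p,J \right)} = 20 - 4 J$ ($F{\left(p,J \right)} = - 4 \left(-5 + J\right) = 20 - 4 J$)
$f{\left(L \right)} = 2 L \left(-4 + L\right)$
$\left(-13 + f{\left(F{\left(-5,a{\left(-5 \right)} \right)} \right)}\right)^{2} = \left(-13 + 2 \left(20 - -20\right) \left(-4 + \left(20 - -20\right)\right)\right)^{2} = \left(-13 + 2 \left(20 + 20\right) \left(-4 + \left(20 + 20\right)\right)\right)^{2} = \left(-13 + 2 \cdot 40 \left(-4 + 40\right)\right)^{2} = \left(-13 + 2 \cdot 40 \cdot 36\right)^{2} = \left(-13 + 2880\right)^{2} = 2867^{2} = 8219689$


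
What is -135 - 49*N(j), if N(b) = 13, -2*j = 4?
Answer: -772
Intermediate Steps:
j = -2 (j = -1/2*4 = -2)
-135 - 49*N(j) = -135 - 49*13 = -135 - 637 = -772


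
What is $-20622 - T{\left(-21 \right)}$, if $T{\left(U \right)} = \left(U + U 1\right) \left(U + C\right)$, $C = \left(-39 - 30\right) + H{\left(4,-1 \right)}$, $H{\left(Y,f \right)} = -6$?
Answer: $-24654$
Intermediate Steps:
$C = -75$ ($C = \left(-39 - 30\right) - 6 = -69 - 6 = -75$)
$T{\left(U \right)} = 2 U \left(-75 + U\right)$ ($T{\left(U \right)} = \left(U + U 1\right) \left(U - 75\right) = \left(U + U\right) \left(-75 + U\right) = 2 U \left(-75 + U\right)$)
$-20622 - T{\left(-21 \right)} = -20622 - 2 \left(-21\right) \left(-75 - 21\right) = -20622 - 2 \left(-21\right) \left(-96\right) = -20622 - 4032 = -24654$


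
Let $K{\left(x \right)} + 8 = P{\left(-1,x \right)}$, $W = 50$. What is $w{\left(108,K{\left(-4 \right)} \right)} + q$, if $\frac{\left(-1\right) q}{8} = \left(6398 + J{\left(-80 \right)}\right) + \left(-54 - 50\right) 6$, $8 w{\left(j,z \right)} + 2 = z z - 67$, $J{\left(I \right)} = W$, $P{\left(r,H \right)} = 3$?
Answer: $- \frac{93195}{2} \approx -46598.0$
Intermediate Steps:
$K{\left(x \right)} = -5$ ($K{\left(x \right)} = -8 + 3 = -5$)
$J{\left(I \right)} = 50$
$w{\left(j,z \right)} = - \frac{69}{8} + \frac{z^{2}}{8}$ ($w{\left(j,z \right)} = - \frac{1}{4} + \frac{z z - 67}{8} = - \frac{1}{4} + \frac{z^{2} - 67}{8} = - \frac{1}{4} + \frac{-67 + z^{2}}{8} = - \frac{1}{4} + \left(- \frac{67}{8} + \frac{z^{2}}{8}\right) = - \frac{69}{8} + \frac{z^{2}}{8}$)
$q = -46592$ ($q = - 8 \left(\left(6398 + 50\right) + \left(-54 - 50\right) 6\right) = - 8 \left(6448 - 624\right) = \left(-8\right) 5824 = -46592$)
$w{\left(108,K{\left(-4 \right)} \right)} + q = \left(- \frac{69}{8} + \frac{\left(-5\right)^{2}}{8}\right) - 46592 = \left(- \frac{69}{8} + \frac{1}{8} \cdot 25\right) - 46592 = \left(- \frac{69}{8} + \frac{25}{8}\right) - 46592 = - \frac{11}{2} - 46592 = - \frac{93195}{2}$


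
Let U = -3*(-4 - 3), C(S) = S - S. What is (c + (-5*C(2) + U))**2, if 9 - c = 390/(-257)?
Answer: 65610000/66049 ≈ 993.35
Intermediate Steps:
c = 2703/257 (c = 9 - 390/(-257) = 9 - 390*(-1)/257 = 9 - 1*(-390/257) = 9 + 390/257 = 2703/257 ≈ 10.518)
C(S) = 0
U = 21 (U = -3*(-7) = 21)
(c + (-5*C(2) + U))**2 = (2703/257 + (-5*0 + 21))**2 = (2703/257 + (0 + 21))**2 = (2703/257 + 21)**2 = (8100/257)**2 = 65610000/66049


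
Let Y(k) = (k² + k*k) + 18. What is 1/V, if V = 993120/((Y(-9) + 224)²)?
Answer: 10201/62070 ≈ 0.16435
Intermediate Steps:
Y(k) = 18 + 2*k² (Y(k) = (k² + k²) + 18 = 2*k² + 18 = 18 + 2*k²)
V = 62070/10201 (V = 993120/(((18 + 2*(-9)²) + 224)²) = 993120/(((18 + 2*81) + 224)²) = 993120/(((18 + 162) + 224)²) = 993120/((180 + 224)²) = 993120/(404²) = 993120/163216 = 993120*(1/163216) = 62070/10201 ≈ 6.0847)
1/V = 1/(62070/10201) = 10201/62070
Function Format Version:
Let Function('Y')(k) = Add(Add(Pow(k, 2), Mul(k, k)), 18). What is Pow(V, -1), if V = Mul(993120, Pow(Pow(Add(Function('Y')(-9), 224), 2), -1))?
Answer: Rational(10201, 62070) ≈ 0.16435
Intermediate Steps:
Function('Y')(k) = Add(18, Mul(2, Pow(k, 2))) (Function('Y')(k) = Add(Add(Pow(k, 2), Pow(k, 2)), 18) = Add(Mul(2, Pow(k, 2)), 18) = Add(18, Mul(2, Pow(k, 2))))
V = Rational(62070, 10201) (V = Mul(993120, Pow(Pow(Add(Add(18, Mul(2, Pow(-9, 2))), 224), 2), -1)) = Mul(993120, Pow(Pow(Add(Add(18, Mul(2, 81)), 224), 2), -1)) = Mul(993120, Pow(Pow(Add(Add(18, 162), 224), 2), -1)) = Mul(993120, Pow(Pow(Add(180, 224), 2), -1)) = Mul(993120, Pow(Pow(404, 2), -1)) = Mul(993120, Pow(163216, -1)) = Mul(993120, Rational(1, 163216)) = Rational(62070, 10201) ≈ 6.0847)
Pow(V, -1) = Pow(Rational(62070, 10201), -1) = Rational(10201, 62070)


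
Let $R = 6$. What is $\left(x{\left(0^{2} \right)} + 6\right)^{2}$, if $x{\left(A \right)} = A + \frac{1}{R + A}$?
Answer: $\frac{1369}{36} \approx 38.028$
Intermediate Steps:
$x{\left(A \right)} = A + \frac{1}{6 + A}$
$\left(x{\left(0^{2} \right)} + 6\right)^{2} = \left(\frac{1 + \left(0^{2}\right)^{2} + 6 \cdot 0^{2}}{6 + 0^{2}} + 6\right)^{2} = \left(\frac{1 + 0^{2} + 6 \cdot 0}{6 + 0} + 6\right)^{2} = \left(\frac{1 + 0 + 0}{6} + 6\right)^{2} = \left(\frac{1}{6} \cdot 1 + 6\right)^{2} = \left(\frac{1}{6} + 6\right)^{2} = \left(\frac{37}{6}\right)^{2} = \frac{1369}{36}$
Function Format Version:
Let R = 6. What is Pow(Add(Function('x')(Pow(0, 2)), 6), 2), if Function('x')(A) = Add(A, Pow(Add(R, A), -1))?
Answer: Rational(1369, 36) ≈ 38.028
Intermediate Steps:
Function('x')(A) = Add(A, Pow(Add(6, A), -1))
Pow(Add(Function('x')(Pow(0, 2)), 6), 2) = Pow(Add(Mul(Pow(Add(6, Pow(0, 2)), -1), Add(1, Pow(Pow(0, 2), 2), Mul(6, Pow(0, 2)))), 6), 2) = Pow(Add(Mul(Pow(Add(6, 0), -1), Add(1, Pow(0, 2), Mul(6, 0))), 6), 2) = Pow(Add(Mul(Pow(6, -1), Add(1, 0, 0)), 6), 2) = Pow(Add(Mul(Rational(1, 6), 1), 6), 2) = Pow(Add(Rational(1, 6), 6), 2) = Pow(Rational(37, 6), 2) = Rational(1369, 36)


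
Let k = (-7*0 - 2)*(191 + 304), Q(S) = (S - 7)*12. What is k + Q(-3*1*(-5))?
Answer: -894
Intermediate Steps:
Q(S) = -84 + 12*S (Q(S) = (-7 + S)*12 = -84 + 12*S)
k = -990 (k = (0 - 2)*495 = -2*495 = -990)
k + Q(-3*1*(-5)) = -990 + (-84 + 12*(-3*1*(-5))) = -990 + (-84 + 12*(-3*(-5))) = -990 + (-84 + 12*15) = -990 + (-84 + 180) = -990 + 96 = -894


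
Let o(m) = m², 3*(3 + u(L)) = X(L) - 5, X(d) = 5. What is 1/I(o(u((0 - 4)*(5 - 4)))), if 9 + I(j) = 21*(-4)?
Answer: -1/93 ≈ -0.010753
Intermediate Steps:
u(L) = -3 (u(L) = -3 + (5 - 5)/3 = -3 + (⅓)*0 = -3 + 0 = -3)
I(j) = -93 (I(j) = -9 + 21*(-4) = -9 - 84 = -93)
1/I(o(u((0 - 4)*(5 - 4)))) = 1/(-93) = -1/93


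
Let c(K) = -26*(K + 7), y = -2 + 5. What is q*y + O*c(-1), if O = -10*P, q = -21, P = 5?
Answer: 7737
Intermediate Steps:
y = 3
O = -50 (O = -10*5 = -50)
c(K) = -182 - 26*K (c(K) = -26*(7 + K) = -182 - 26*K)
q*y + O*c(-1) = -21*3 - 50*(-182 - 26*(-1)) = -63 - 50*(-182 + 26) = -63 - 50*(-156) = -63 + 7800 = 7737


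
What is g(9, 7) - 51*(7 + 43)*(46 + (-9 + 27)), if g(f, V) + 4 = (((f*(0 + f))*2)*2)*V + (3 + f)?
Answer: -160924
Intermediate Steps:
g(f, V) = -1 + f + 4*V*f² (g(f, V) = -4 + ((((f*(0 + f))*2)*2)*V + (3 + f)) = -4 + ((((f*f)*2)*2)*V + (3 + f)) = -4 + (((f²*2)*2)*V + (3 + f)) = -4 + (((2*f²)*2)*V + (3 + f)) = -4 + ((4*f²)*V + (3 + f)) = -4 + (4*V*f² + (3 + f)) = -4 + (3 + f + 4*V*f²) = -1 + f + 4*V*f²)
g(9, 7) - 51*(7 + 43)*(46 + (-9 + 27)) = (-1 + 9 + 4*7*9²) - 51*(7 + 43)*(46 + (-9 + 27)) = (-1 + 9 + 4*7*81) - 2550*(46 + 18) = (-1 + 9 + 2268) - 2550*64 = 2276 - 51*3200 = 2276 - 163200 = -160924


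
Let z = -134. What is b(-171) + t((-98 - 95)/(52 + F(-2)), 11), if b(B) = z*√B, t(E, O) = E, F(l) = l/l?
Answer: -193/53 - 402*I*√19 ≈ -3.6415 - 1752.3*I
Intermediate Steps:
F(l) = 1
b(B) = -134*√B
b(-171) + t((-98 - 95)/(52 + F(-2)), 11) = -402*I*√19 + (-98 - 95)/(52 + 1) = -402*I*√19 - 193/53 = -193/53 - 402*I*√19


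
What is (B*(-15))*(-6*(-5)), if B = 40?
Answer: -18000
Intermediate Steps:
(B*(-15))*(-6*(-5)) = (40*(-15))*(-6*(-5)) = -600*30 = -18000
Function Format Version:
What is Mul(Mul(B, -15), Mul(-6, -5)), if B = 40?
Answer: -18000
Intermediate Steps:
Mul(Mul(B, -15), Mul(-6, -5)) = Mul(Mul(40, -15), Mul(-6, -5)) = Mul(-600, 30) = -18000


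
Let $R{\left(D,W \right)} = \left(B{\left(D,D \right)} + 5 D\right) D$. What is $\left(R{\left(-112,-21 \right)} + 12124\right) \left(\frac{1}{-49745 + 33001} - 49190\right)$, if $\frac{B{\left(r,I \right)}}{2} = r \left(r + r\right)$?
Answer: $\frac{163105730236191}{598} \approx 2.7275 \cdot 10^{11}$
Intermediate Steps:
$B{\left(r,I \right)} = 4 r^{2}$ ($B{\left(r,I \right)} = 2 r \left(r + r\right) = 2 r 2 r = 2 \cdot 2 r^{2} = 4 r^{2}$)
$R{\left(D,W \right)} = D \left(4 D^{2} + 5 D\right)$ ($R{\left(D,W \right)} = \left(4 D^{2} + 5 D\right) D = D \left(4 D^{2} + 5 D\right)$)
$\left(R{\left(-112,-21 \right)} + 12124\right) \left(\frac{1}{-49745 + 33001} - 49190\right) = \left(\left(-112\right)^{2} \left(5 + 4 \left(-112\right)\right) + 12124\right) \left(\frac{1}{-49745 + 33001} - 49190\right) = \left(12544 \left(5 - 448\right) + 12124\right) \left(\frac{1}{-16744} - 49190\right) = \left(12544 \left(-443\right) + 12124\right) \left(- \frac{1}{16744} - 49190\right) = \left(-5556992 + 12124\right) \left(- \frac{823637361}{16744}\right) = \left(-5544868\right) \left(- \frac{823637361}{16744}\right) = \frac{163105730236191}{598}$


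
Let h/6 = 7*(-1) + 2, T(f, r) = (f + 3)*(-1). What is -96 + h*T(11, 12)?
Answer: 324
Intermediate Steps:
T(f, r) = -3 - f (T(f, r) = (3 + f)*(-1) = -3 - f)
h = -30 (h = 6*(7*(-1) + 2) = 6*(-7 + 2) = 6*(-5) = -30)
-96 + h*T(11, 12) = -96 - 30*(-3 - 1*11) = -96 - 30*(-3 - 11) = -96 - 30*(-14) = -96 + 420 = 324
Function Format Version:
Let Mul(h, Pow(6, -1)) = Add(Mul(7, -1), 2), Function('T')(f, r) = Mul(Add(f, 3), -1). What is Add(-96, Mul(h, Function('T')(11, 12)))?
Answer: 324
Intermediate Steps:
Function('T')(f, r) = Add(-3, Mul(-1, f)) (Function('T')(f, r) = Mul(Add(3, f), -1) = Add(-3, Mul(-1, f)))
h = -30 (h = Mul(6, Add(Mul(7, -1), 2)) = Mul(6, Add(-7, 2)) = Mul(6, -5) = -30)
Add(-96, Mul(h, Function('T')(11, 12))) = Add(-96, Mul(-30, Add(-3, Mul(-1, 11)))) = Add(-96, Mul(-30, Add(-3, -11))) = Add(-96, Mul(-30, -14)) = Add(-96, 420) = 324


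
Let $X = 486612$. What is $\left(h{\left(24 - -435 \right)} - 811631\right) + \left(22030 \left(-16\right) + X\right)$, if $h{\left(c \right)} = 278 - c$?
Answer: $-677680$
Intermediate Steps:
$\left(h{\left(24 - -435 \right)} - 811631\right) + \left(22030 \left(-16\right) + X\right) = \left(\left(278 - \left(24 - -435\right)\right) - 811631\right) + \left(22030 \left(-16\right) + 486612\right) = \left(\left(278 - \left(24 + 435\right)\right) - 811631\right) + \left(-352480 + 486612\right) = \left(\left(278 - 459\right) - 811631\right) + 134132 = \left(-181 - 811631\right) + 134132 = -811812 + 134132 = -677680$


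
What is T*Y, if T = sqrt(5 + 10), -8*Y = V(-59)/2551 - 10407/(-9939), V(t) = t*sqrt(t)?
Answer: sqrt(15)*(-8849419 + 195467*I*sqrt(59))/67611704 ≈ -0.50692 + 0.086005*I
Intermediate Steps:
V(t) = t**(3/2)
Y = -3469/26504 + 59*I*sqrt(59)/20408 (Y = -((-59)**(3/2)/2551 - 10407/(-9939))/8 = -(-59*I*sqrt(59)*(1/2551) - 10407*(-1/9939))/8 = -(-59*I*sqrt(59)/2551 + 3469/3313)/8 = -(3469/3313 - 59*I*sqrt(59)/2551)/8 = -3469/26504 + 59*I*sqrt(59)/20408 ≈ -0.13089 + 0.022206*I)
T = sqrt(15) ≈ 3.8730
T*Y = sqrt(15)*(-3469/26504 + 59*I*sqrt(59)/20408)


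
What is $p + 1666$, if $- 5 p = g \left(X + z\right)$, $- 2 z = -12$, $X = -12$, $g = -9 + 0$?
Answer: $\frac{8276}{5} \approx 1655.2$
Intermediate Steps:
$g = -9$
$z = 6$ ($z = \left(- \frac{1}{2}\right) \left(-12\right) = 6$)
$p = - \frac{54}{5}$ ($p = - \frac{\left(-9\right) \left(-12 + 6\right)}{5} = - \frac{\left(-9\right) \left(-6\right)}{5} = \left(- \frac{1}{5}\right) 54 = - \frac{54}{5} \approx -10.8$)
$p + 1666 = - \frac{54}{5} + 1666 = \frac{8276}{5}$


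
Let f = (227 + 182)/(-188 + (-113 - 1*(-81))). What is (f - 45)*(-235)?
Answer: 484523/44 ≈ 11012.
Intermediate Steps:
f = -409/220 (f = 409/(-188 + (-113 + 81)) = 409/(-188 - 32) = 409/(-220) = 409*(-1/220) = -409/220 ≈ -1.8591)
(f - 45)*(-235) = (-409/220 - 45)*(-235) = -10309/220*(-235) = 484523/44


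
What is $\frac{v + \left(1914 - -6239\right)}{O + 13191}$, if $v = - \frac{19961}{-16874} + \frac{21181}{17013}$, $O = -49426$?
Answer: $- \frac{2341238737073}{10402248212070} \approx -0.22507$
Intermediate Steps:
$v = \frac{697004687}{287077362}$ ($v = \left(-19961\right) \left(- \frac{1}{16874}\right) + 21181 \cdot \frac{1}{17013} = \frac{19961}{16874} + \frac{21181}{17013} = \frac{697004687}{287077362} \approx 2.4279$)
$\frac{v + \left(1914 - -6239\right)}{O + 13191} = \frac{\frac{697004687}{287077362} + \left(1914 - -6239\right)}{-49426 + 13191} = \frac{\frac{697004687}{287077362} + \left(1914 + 6239\right)}{-36235} = \left(\frac{697004687}{287077362} + 8153\right) \left(- \frac{1}{36235}\right) = \frac{2341238737073}{287077362} \left(- \frac{1}{36235}\right) = - \frac{2341238737073}{10402248212070}$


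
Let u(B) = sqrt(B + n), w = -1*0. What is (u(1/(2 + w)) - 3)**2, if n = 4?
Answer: 27/2 - 9*sqrt(2) ≈ 0.77208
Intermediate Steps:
w = 0
u(B) = sqrt(4 + B) (u(B) = sqrt(B + 4) = sqrt(4 + B))
(u(1/(2 + w)) - 3)**2 = (sqrt(4 + 1/(2 + 0)) - 3)**2 = (sqrt(4 + 1/2) - 3)**2 = (sqrt(9/2) - 3)**2 = (3*sqrt(2)/2 - 3)**2 = (-3 + 3*sqrt(2)/2)**2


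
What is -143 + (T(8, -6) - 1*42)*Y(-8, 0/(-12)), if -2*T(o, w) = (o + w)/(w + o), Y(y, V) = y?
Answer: 197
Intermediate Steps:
T(o, w) = -1/2 (T(o, w) = -(o + w)/(2*(w + o)) = -(o + w)/(2*(o + w)) = -1/2*1 = -1/2)
-143 + (T(8, -6) - 1*42)*Y(-8, 0/(-12)) = -143 + (-1/2 - 1*42)*(-8) = -143 + (-1/2 - 42)*(-8) = -143 - 85/2*(-8) = -143 + 340 = 197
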